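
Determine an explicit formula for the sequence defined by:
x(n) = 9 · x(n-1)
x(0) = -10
Pure geometric recurrence with ratio 9.
By induction x(n) = x(0) · (9)^n = - 10 \cdot 9^{n}.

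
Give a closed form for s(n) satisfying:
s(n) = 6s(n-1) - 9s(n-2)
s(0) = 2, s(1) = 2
Characteristic equation: x² - 6x + 9 = 0, which is (x - (3))².
Repeated root r = 3.
General solution: s(n) = (A + Bn)·(3)^n.
From s(0) = 2: A = 2.
From s(1) = 2: (A + B)·(3) = 2 ⇒ B = - \frac{4}{3}.
So s(n) = \left(2 - \frac{4 n}{3}\right) \cdot (3)^n.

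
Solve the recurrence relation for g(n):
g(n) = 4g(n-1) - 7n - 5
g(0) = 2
First-order linear with linear forcing.
Homogeneous solution: g_h(n) = A·(4)^n.
Try particular g_p(n) = pn + q. Substituting:
  pn + q = 4(p(n-1) + q) - 7n - 5.
Matching the n-coefficient: p = 4p - 7 ⇒ p = \frac{7}{3}.
Matching constants: q = -4p + 4q - 5 ⇒ q = \frac{43}{9}.
General: g(n) = A·(4)^n + \frac{7 n}{3} + \frac{43}{9}.
Apply g(0) = 2: A + \frac{43}{9} = 2 ⇒ A = - \frac{25}{9}.
So g(n) = - \frac{25 \cdot 4^{n}}{9} + \frac{7 n}{3} + \frac{43}{9}.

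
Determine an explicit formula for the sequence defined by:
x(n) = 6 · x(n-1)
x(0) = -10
Pure geometric recurrence with ratio 6.
By induction x(n) = x(0) · (6)^n = - 10 \cdot 6^{n}.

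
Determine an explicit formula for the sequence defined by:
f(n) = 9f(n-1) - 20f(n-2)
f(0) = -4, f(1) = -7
Characteristic equation: x² - 9x + 20 = 0, which factors as (x - (5))(x - (4)) = 0.
Roots r₁ = 5, r₂ = 4 (distinct).
General solution: f(n) = A·(5)^n + B·(4)^n.
From f(0) = -4: A + B = -4.
From f(1) = -7: 5A + 4B = -7.
Solving: A = 9, B = -13.
So f(n) = - 13 \cdot 4^{n} + 9 \cdot 5^{n}.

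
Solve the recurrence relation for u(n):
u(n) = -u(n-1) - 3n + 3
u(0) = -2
First-order linear with linear forcing.
Homogeneous solution: u_h(n) = A·(-1)^n.
Try particular u_p(n) = pn + q. Substituting:
  pn + q = -(p(n-1) + q) - 3n + 3.
Matching the n-coefficient: p = -p - 3 ⇒ p = - \frac{3}{2}.
Matching constants: q = p - q + 3 ⇒ q = \frac{3}{4}.
General: u(n) = A·(-1)^n - \frac{3 n}{2} + \frac{3}{4}.
Apply u(0) = -2: A + \frac{3}{4} = -2 ⇒ A = - \frac{11}{4}.
So u(n) = - \frac{11 \left(-1\right)^{n}}{4} - \frac{3 n}{2} + \frac{3}{4}.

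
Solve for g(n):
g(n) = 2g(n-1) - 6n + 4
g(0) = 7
First-order linear with linear forcing.
Homogeneous solution: g_h(n) = A·(2)^n.
Try particular g_p(n) = pn + q. Substituting:
  pn + q = 2(p(n-1) + q) - 6n + 4.
Matching the n-coefficient: p = 2p - 6 ⇒ p = 6.
Matching constants: q = -2p + 2q + 4 ⇒ q = 8.
General: g(n) = A·(2)^n + 6 n + 8.
Apply g(0) = 7: A + 8 = 7 ⇒ A = -1.
So g(n) = - 2^{n} + 6 n + 8.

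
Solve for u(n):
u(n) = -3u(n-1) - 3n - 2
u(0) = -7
First-order linear with linear forcing.
Homogeneous solution: u_h(n) = A·(-3)^n.
Try particular u_p(n) = pn + q. Substituting:
  pn + q = -3(p(n-1) + q) - 3n - 2.
Matching the n-coefficient: p = -3p - 3 ⇒ p = - \frac{3}{4}.
Matching constants: q = 3p - 3q - 2 ⇒ q = - \frac{17}{16}.
General: u(n) = A·(-3)^n - \frac{3 n}{4} - \frac{17}{16}.
Apply u(0) = -7: A - \frac{17}{16} = -7 ⇒ A = - \frac{95}{16}.
So u(n) = - \frac{95 \left(-3\right)^{n}}{16} - \frac{3 n}{4} - \frac{17}{16}.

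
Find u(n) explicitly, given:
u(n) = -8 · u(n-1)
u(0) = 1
Pure geometric recurrence with ratio -8.
By induction u(n) = u(0) · (-8)^n = \left(-8\right)^{n}.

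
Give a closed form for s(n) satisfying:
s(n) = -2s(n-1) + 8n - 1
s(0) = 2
First-order linear with linear forcing.
Homogeneous solution: s_h(n) = A·(-2)^n.
Try particular s_p(n) = pn + q. Substituting:
  pn + q = -2(p(n-1) + q) + 8n - 1.
Matching the n-coefficient: p = -2p + 8 ⇒ p = \frac{8}{3}.
Matching constants: q = 2p - 2q - 1 ⇒ q = \frac{13}{9}.
General: s(n) = A·(-2)^n + \frac{8 n}{3} + \frac{13}{9}.
Apply s(0) = 2: A + \frac{13}{9} = 2 ⇒ A = \frac{5}{9}.
So s(n) = \frac{5 \left(-2\right)^{n}}{9} + \frac{8 n}{3} + \frac{13}{9}.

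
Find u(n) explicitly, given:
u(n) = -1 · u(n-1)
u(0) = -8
Pure geometric recurrence with ratio -1.
By induction u(n) = u(0) · (-1)^n = - 8 \left(-1\right)^{n}.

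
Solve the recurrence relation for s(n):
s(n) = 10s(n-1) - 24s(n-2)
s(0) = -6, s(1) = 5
Characteristic equation: x² - 10x + 24 = 0, which factors as (x - (4))(x - (6)) = 0.
Roots r₁ = 4, r₂ = 6 (distinct).
General solution: s(n) = A·(4)^n + B·(6)^n.
From s(0) = -6: A + B = -6.
From s(1) = 5: 4A + 6B = 5.
Solving: A = - \frac{41}{2}, B = \frac{29}{2}.
So s(n) = - \frac{41 \cdot 4^{n}}{2} + \frac{29 \cdot 6^{n}}{2}.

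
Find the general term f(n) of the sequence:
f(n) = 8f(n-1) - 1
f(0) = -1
First-order linear non-homogeneous.
Homogeneous solution: f_h(n) = A·(8)^n.
Try constant particular solution f_p = K: K = 8K - 1 ⇒ K = \frac{1}{7}.
General: f(n) = A·(8)^n + \frac{1}{7}.
Apply f(0) = -1: A + \frac{1}{7} = -1 ⇒ A = - \frac{8}{7}.
So f(n) = \frac{1}{7} - \frac{8 \cdot 8^{n}}{7}.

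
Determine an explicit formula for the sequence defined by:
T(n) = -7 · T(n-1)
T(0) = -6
Pure geometric recurrence with ratio -7.
By induction T(n) = T(0) · (-7)^n = - 6 \left(-7\right)^{n}.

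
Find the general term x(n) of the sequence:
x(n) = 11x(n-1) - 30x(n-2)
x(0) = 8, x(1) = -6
Characteristic equation: x² - 11x + 30 = 0, which factors as (x - (5))(x - (6)) = 0.
Roots r₁ = 5, r₂ = 6 (distinct).
General solution: x(n) = A·(5)^n + B·(6)^n.
From x(0) = 8: A + B = 8.
From x(1) = -6: 5A + 6B = -6.
Solving: A = 54, B = -46.
So x(n) = 54 \cdot 5^{n} - 46 \cdot 6^{n}.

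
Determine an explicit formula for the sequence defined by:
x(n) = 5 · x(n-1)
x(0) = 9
Pure geometric recurrence with ratio 5.
By induction x(n) = x(0) · (5)^n = 9 \cdot 5^{n}.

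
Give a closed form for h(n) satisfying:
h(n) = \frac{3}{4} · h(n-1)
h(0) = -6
Pure geometric recurrence with ratio \frac{3}{4}.
By induction h(n) = h(0) · (\frac{3}{4})^n = - 6 \left(\frac{3}{4}\right)^{n}.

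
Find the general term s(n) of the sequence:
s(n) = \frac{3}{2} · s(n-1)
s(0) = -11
Pure geometric recurrence with ratio \frac{3}{2}.
By induction s(n) = s(0) · (\frac{3}{2})^n = - 11 \left(\frac{3}{2}\right)^{n}.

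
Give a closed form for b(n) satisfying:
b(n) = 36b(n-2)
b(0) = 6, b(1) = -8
Characteristic equation: x² - 36 = 0, which factors as (x - (-6))(x - (6)) = 0.
Roots r₁ = -6, r₂ = 6 (distinct).
General solution: b(n) = A·(-6)^n + B·(6)^n.
From b(0) = 6: A + B = 6.
From b(1) = -8: -6A + 6B = -8.
Solving: A = \frac{11}{3}, B = \frac{7}{3}.
So b(n) = \frac{11 \left(-6\right)^{n}}{3} + \frac{7 \cdot 6^{n}}{3}.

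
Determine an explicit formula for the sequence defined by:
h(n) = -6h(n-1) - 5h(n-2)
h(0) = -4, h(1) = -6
Characteristic equation: x² + 6x + 5 = 0, which factors as (x - (-5))(x - (-1)) = 0.
Roots r₁ = -5, r₂ = -1 (distinct).
General solution: h(n) = A·(-5)^n + B·(-1)^n.
From h(0) = -4: A + B = -4.
From h(1) = -6: -5A - B = -6.
Solving: A = \frac{5}{2}, B = - \frac{13}{2}.
So h(n) = - \frac{13 \left(-1\right)^{n}}{2} + \frac{5 \left(-5\right)^{n}}{2}.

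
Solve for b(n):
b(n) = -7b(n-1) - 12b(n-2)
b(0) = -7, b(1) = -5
Characteristic equation: x² + 7x + 12 = 0, which factors as (x - (-3))(x - (-4)) = 0.
Roots r₁ = -3, r₂ = -4 (distinct).
General solution: b(n) = A·(-3)^n + B·(-4)^n.
From b(0) = -7: A + B = -7.
From b(1) = -5: -3A - 4B = -5.
Solving: A = -33, B = 26.
So b(n) = - 33 \left(-3\right)^{n} + 26 \left(-4\right)^{n}.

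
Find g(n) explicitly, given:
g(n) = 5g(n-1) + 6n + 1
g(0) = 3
First-order linear with linear forcing.
Homogeneous solution: g_h(n) = A·(5)^n.
Try particular g_p(n) = pn + q. Substituting:
  pn + q = 5(p(n-1) + q) + 6n + 1.
Matching the n-coefficient: p = 5p + 6 ⇒ p = - \frac{3}{2}.
Matching constants: q = -5p + 5q + 1 ⇒ q = - \frac{17}{8}.
General: g(n) = A·(5)^n - \frac{3 n}{2} - \frac{17}{8}.
Apply g(0) = 3: A - \frac{17}{8} = 3 ⇒ A = \frac{41}{8}.
So g(n) = \frac{41 \cdot 5^{n}}{8} - \frac{3 n}{2} - \frac{17}{8}.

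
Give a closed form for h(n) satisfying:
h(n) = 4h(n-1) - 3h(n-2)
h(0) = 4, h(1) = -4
Characteristic equation: x² - 4x + 3 = 0, which factors as (x - (3))(x - (1)) = 0.
Roots r₁ = 3, r₂ = 1 (distinct).
General solution: h(n) = A·(3)^n + B·(1)^n.
From h(0) = 4: A + B = 4.
From h(1) = -4: 3A + B = -4.
Solving: A = -4, B = 8.
So h(n) = 8 - 4 \cdot 3^{n}.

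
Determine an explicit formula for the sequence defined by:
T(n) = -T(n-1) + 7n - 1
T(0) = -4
First-order linear with linear forcing.
Homogeneous solution: T_h(n) = A·(-1)^n.
Try particular T_p(n) = pn + q. Substituting:
  pn + q = -(p(n-1) + q) + 7n - 1.
Matching the n-coefficient: p = -p + 7 ⇒ p = \frac{7}{2}.
Matching constants: q = p - q - 1 ⇒ q = \frac{5}{4}.
General: T(n) = A·(-1)^n + \frac{7 n}{2} + \frac{5}{4}.
Apply T(0) = -4: A + \frac{5}{4} = -4 ⇒ A = - \frac{21}{4}.
So T(n) = - \frac{21 \left(-1\right)^{n}}{4} + \frac{7 n}{2} + \frac{5}{4}.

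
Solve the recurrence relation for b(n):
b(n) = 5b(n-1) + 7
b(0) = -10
First-order linear non-homogeneous.
Homogeneous solution: b_h(n) = A·(5)^n.
Try constant particular solution b_p = K: K = 5K + 7 ⇒ K = - \frac{7}{4}.
General: b(n) = A·(5)^n - \frac{7}{4}.
Apply b(0) = -10: A - \frac{7}{4} = -10 ⇒ A = - \frac{33}{4}.
So b(n) = - \frac{33 \cdot 5^{n}}{4} - \frac{7}{4}.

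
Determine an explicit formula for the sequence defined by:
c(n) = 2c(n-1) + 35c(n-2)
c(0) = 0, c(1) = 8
Characteristic equation: x² - 2x - 35 = 0, which factors as (x - (7))(x - (-5)) = 0.
Roots r₁ = 7, r₂ = -5 (distinct).
General solution: c(n) = A·(7)^n + B·(-5)^n.
From c(0) = 0: A + B = 0.
From c(1) = 8: 7A - 5B = 8.
Solving: A = \frac{2}{3}, B = - \frac{2}{3}.
So c(n) = - \frac{2 \left(-5\right)^{n}}{3} + \frac{2 \cdot 7^{n}}{3}.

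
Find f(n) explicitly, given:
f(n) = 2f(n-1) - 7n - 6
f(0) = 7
First-order linear with linear forcing.
Homogeneous solution: f_h(n) = A·(2)^n.
Try particular f_p(n) = pn + q. Substituting:
  pn + q = 2(p(n-1) + q) - 7n - 6.
Matching the n-coefficient: p = 2p - 7 ⇒ p = 7.
Matching constants: q = -2p + 2q - 6 ⇒ q = 20.
General: f(n) = A·(2)^n + 7 n + 20.
Apply f(0) = 7: A + 20 = 7 ⇒ A = -13.
So f(n) = - 13 \cdot 2^{n} + 7 n + 20.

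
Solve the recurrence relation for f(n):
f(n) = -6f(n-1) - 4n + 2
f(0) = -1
First-order linear with linear forcing.
Homogeneous solution: f_h(n) = A·(-6)^n.
Try particular f_p(n) = pn + q. Substituting:
  pn + q = -6(p(n-1) + q) - 4n + 2.
Matching the n-coefficient: p = -6p - 4 ⇒ p = - \frac{4}{7}.
Matching constants: q = 6p - 6q + 2 ⇒ q = - \frac{10}{49}.
General: f(n) = A·(-6)^n - \frac{4 n}{7} - \frac{10}{49}.
Apply f(0) = -1: A - \frac{10}{49} = -1 ⇒ A = - \frac{39}{49}.
So f(n) = - \frac{39 \left(-6\right)^{n}}{49} - \frac{4 n}{7} - \frac{10}{49}.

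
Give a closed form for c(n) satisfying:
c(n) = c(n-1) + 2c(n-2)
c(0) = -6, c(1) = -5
Characteristic equation: x² - x - 2 = 0, which factors as (x - (-1))(x - (2)) = 0.
Roots r₁ = -1, r₂ = 2 (distinct).
General solution: c(n) = A·(-1)^n + B·(2)^n.
From c(0) = -6: A + B = -6.
From c(1) = -5: -A + 2B = -5.
Solving: A = - \frac{7}{3}, B = - \frac{11}{3}.
So c(n) = - \frac{7 \left(-1\right)^{n}}{3} - \frac{11 \cdot 2^{n}}{3}.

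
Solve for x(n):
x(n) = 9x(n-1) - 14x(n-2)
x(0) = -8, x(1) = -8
Characteristic equation: x² - 9x + 14 = 0, which factors as (x - (2))(x - (7)) = 0.
Roots r₁ = 2, r₂ = 7 (distinct).
General solution: x(n) = A·(2)^n + B·(7)^n.
From x(0) = -8: A + B = -8.
From x(1) = -8: 2A + 7B = -8.
Solving: A = - \frac{48}{5}, B = \frac{8}{5}.
So x(n) = - \frac{48 \cdot 2^{n}}{5} + \frac{8 \cdot 7^{n}}{5}.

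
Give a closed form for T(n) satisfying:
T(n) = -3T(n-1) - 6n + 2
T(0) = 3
First-order linear with linear forcing.
Homogeneous solution: T_h(n) = A·(-3)^n.
Try particular T_p(n) = pn + q. Substituting:
  pn + q = -3(p(n-1) + q) - 6n + 2.
Matching the n-coefficient: p = -3p - 6 ⇒ p = - \frac{3}{2}.
Matching constants: q = 3p - 3q + 2 ⇒ q = - \frac{5}{8}.
General: T(n) = A·(-3)^n - \frac{3 n}{2} - \frac{5}{8}.
Apply T(0) = 3: A - \frac{5}{8} = 3 ⇒ A = \frac{29}{8}.
So T(n) = \frac{29 \left(-3\right)^{n}}{8} - \frac{3 n}{2} - \frac{5}{8}.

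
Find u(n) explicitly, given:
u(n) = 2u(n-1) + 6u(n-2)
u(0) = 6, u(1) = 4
Characteristic equation: x² - 2x - 6 = 0.
Discriminant Δ = (2)² + 4·(6) = 28.
Roots r₁,₂ = (2 ± √28)/2, so r₁ = 1 + \sqrt{7}, r₂ = 1 - \sqrt{7}.
General solution: u(n) = A·r₁^n + B·r₂^n.
From the initial conditions, A + B = 6 and r₁A + r₂B = 4.
Since r₁ - r₂ = √28: A = (4 - (6)r₂)/√28 = 3 - \frac{\sqrt{7}}{7}, and B = 6 - A = \frac{\sqrt{7}}{7} + 3.
So u(n) = \left(3 - \frac{\sqrt{7}}{7}\right)\left(1 + \sqrt{7}\right)^n + \left(\frac{\sqrt{7}}{7} + 3\right)\left(1 - \sqrt{7}\right)^n.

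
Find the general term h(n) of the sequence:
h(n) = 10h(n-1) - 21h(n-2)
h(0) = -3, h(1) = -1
Characteristic equation: x² - 10x + 21 = 0, which factors as (x - (7))(x - (3)) = 0.
Roots r₁ = 7, r₂ = 3 (distinct).
General solution: h(n) = A·(7)^n + B·(3)^n.
From h(0) = -3: A + B = -3.
From h(1) = -1: 7A + 3B = -1.
Solving: A = 2, B = -5.
So h(n) = - 5 \cdot 3^{n} + 2 \cdot 7^{n}.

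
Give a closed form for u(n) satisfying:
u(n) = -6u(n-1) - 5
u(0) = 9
First-order linear non-homogeneous.
Homogeneous solution: u_h(n) = A·(-6)^n.
Try constant particular solution u_p = K: K = -6K - 5 ⇒ K = - \frac{5}{7}.
General: u(n) = A·(-6)^n - \frac{5}{7}.
Apply u(0) = 9: A - \frac{5}{7} = 9 ⇒ A = \frac{68}{7}.
So u(n) = \frac{68 \left(-6\right)^{n}}{7} - \frac{5}{7}.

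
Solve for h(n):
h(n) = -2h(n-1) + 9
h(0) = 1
First-order linear non-homogeneous.
Homogeneous solution: h_h(n) = A·(-2)^n.
Try constant particular solution h_p = K: K = -2K + 9 ⇒ K = 3.
General: h(n) = A·(-2)^n + 3.
Apply h(0) = 1: A + 3 = 1 ⇒ A = -2.
So h(n) = 3 - 2 \left(-2\right)^{n}.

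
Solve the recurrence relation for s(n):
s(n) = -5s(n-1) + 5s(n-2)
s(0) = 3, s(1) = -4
Characteristic equation: x² + 5x - 5 = 0.
Discriminant Δ = (-5)² + 4·(5) = 45.
Roots r₁,₂ = (-5 ± √45)/2, so r₁ = - \frac{5}{2} + \frac{3 \sqrt{5}}{2}, r₂ = - \frac{3 \sqrt{5}}{2} - \frac{5}{2}.
General solution: s(n) = A·r₁^n + B·r₂^n.
From the initial conditions, A + B = 3 and r₁A + r₂B = -4.
Since r₁ - r₂ = √45: A = (-4 - (3)r₂)/√45 = \frac{7 \sqrt{5}}{30} + \frac{3}{2}, and B = 3 - A = \frac{3}{2} - \frac{7 \sqrt{5}}{30}.
So s(n) = \left(\frac{7 \sqrt{5}}{30} + \frac{3}{2}\right)\left(- \frac{5}{2} + \frac{3 \sqrt{5}}{2}\right)^n + \left(\frac{3}{2} - \frac{7 \sqrt{5}}{30}\right)\left(- \frac{3 \sqrt{5}}{2} - \frac{5}{2}\right)^n.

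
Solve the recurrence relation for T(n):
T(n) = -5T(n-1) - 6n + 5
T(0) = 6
First-order linear with linear forcing.
Homogeneous solution: T_h(n) = A·(-5)^n.
Try particular T_p(n) = pn + q. Substituting:
  pn + q = -5(p(n-1) + q) - 6n + 5.
Matching the n-coefficient: p = -5p - 6 ⇒ p = -1.
Matching constants: q = 5p - 5q + 5 ⇒ q = 0.
General: T(n) = A·(-5)^n - n + 0.
Apply T(0) = 6: A + 0 = 6 ⇒ A = 6.
So T(n) = 6 \left(-5\right)^{n} - n.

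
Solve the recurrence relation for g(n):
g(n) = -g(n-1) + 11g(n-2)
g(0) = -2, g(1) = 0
Characteristic equation: x² + x - 11 = 0.
Discriminant Δ = (-1)² + 4·(11) = 45.
Roots r₁,₂ = (-1 ± √45)/2, so r₁ = - \frac{1}{2} + \frac{3 \sqrt{5}}{2}, r₂ = - \frac{3 \sqrt{5}}{2} - \frac{1}{2}.
General solution: g(n) = A·r₁^n + B·r₂^n.
From the initial conditions, A + B = -2 and r₁A + r₂B = 0.
Since r₁ - r₂ = √45: A = (0 - (-2)r₂)/√45 = -1 - \frac{\sqrt{5}}{15}, and B = -2 - A = -1 + \frac{\sqrt{5}}{15}.
So g(n) = \left(-1 - \frac{\sqrt{5}}{15}\right)\left(- \frac{1}{2} + \frac{3 \sqrt{5}}{2}\right)^n + \left(-1 + \frac{\sqrt{5}}{15}\right)\left(- \frac{3 \sqrt{5}}{2} - \frac{1}{2}\right)^n.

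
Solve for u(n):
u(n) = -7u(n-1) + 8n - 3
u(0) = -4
First-order linear with linear forcing.
Homogeneous solution: u_h(n) = A·(-7)^n.
Try particular u_p(n) = pn + q. Substituting:
  pn + q = -7(p(n-1) + q) + 8n - 3.
Matching the n-coefficient: p = -7p + 8 ⇒ p = 1.
Matching constants: q = 7p - 7q - 3 ⇒ q = \frac{1}{2}.
General: u(n) = A·(-7)^n + n + \frac{1}{2}.
Apply u(0) = -4: A + \frac{1}{2} = -4 ⇒ A = - \frac{9}{2}.
So u(n) = - \frac{9 \left(-7\right)^{n}}{2} + n + \frac{1}{2}.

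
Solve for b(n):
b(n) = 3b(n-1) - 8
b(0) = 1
First-order linear non-homogeneous.
Homogeneous solution: b_h(n) = A·(3)^n.
Try constant particular solution b_p = K: K = 3K - 8 ⇒ K = 4.
General: b(n) = A·(3)^n + 4.
Apply b(0) = 1: A + 4 = 1 ⇒ A = -3.
So b(n) = 4 - 3 \cdot 3^{n}.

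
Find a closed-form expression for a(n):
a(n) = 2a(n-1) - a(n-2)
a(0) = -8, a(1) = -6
Characteristic equation: x² - 2x + 1 = 0, which is (x - (1))².
Repeated root r = 1.
General solution: a(n) = (A + Bn)·(1)^n.
From a(0) = -8: A = -8.
From a(1) = -6: (A + B)·(1) = -6 ⇒ B = 2.
So a(n) = \left(2 n - 8\right) \cdot (1)^n.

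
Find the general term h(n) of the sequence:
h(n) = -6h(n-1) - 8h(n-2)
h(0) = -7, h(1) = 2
Characteristic equation: x² + 6x + 8 = 0, which factors as (x - (-4))(x - (-2)) = 0.
Roots r₁ = -4, r₂ = -2 (distinct).
General solution: h(n) = A·(-4)^n + B·(-2)^n.
From h(0) = -7: A + B = -7.
From h(1) = 2: -4A - 2B = 2.
Solving: A = 6, B = -13.
So h(n) = - 13 \left(-2\right)^{n} + 6 \left(-4\right)^{n}.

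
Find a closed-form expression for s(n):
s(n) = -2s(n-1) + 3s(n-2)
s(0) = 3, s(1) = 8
Characteristic equation: x² + 2x - 3 = 0, which factors as (x - (1))(x - (-3)) = 0.
Roots r₁ = 1, r₂ = -3 (distinct).
General solution: s(n) = A·(1)^n + B·(-3)^n.
From s(0) = 3: A + B = 3.
From s(1) = 8: A - 3B = 8.
Solving: A = \frac{17}{4}, B = - \frac{5}{4}.
So s(n) = \frac{17}{4} - \frac{5 \left(-3\right)^{n}}{4}.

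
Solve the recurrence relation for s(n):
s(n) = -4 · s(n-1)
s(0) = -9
Pure geometric recurrence with ratio -4.
By induction s(n) = s(0) · (-4)^n = - 9 \left(-4\right)^{n}.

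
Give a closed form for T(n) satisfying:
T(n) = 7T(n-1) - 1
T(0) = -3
First-order linear non-homogeneous.
Homogeneous solution: T_h(n) = A·(7)^n.
Try constant particular solution T_p = K: K = 7K - 1 ⇒ K = \frac{1}{6}.
General: T(n) = A·(7)^n + \frac{1}{6}.
Apply T(0) = -3: A + \frac{1}{6} = -3 ⇒ A = - \frac{19}{6}.
So T(n) = \frac{1}{6} - \frac{19 \cdot 7^{n}}{6}.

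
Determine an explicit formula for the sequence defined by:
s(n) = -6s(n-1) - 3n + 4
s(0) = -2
First-order linear with linear forcing.
Homogeneous solution: s_h(n) = A·(-6)^n.
Try particular s_p(n) = pn + q. Substituting:
  pn + q = -6(p(n-1) + q) - 3n + 4.
Matching the n-coefficient: p = -6p - 3 ⇒ p = - \frac{3}{7}.
Matching constants: q = 6p - 6q + 4 ⇒ q = \frac{10}{49}.
General: s(n) = A·(-6)^n - \frac{3 n}{7} + \frac{10}{49}.
Apply s(0) = -2: A + \frac{10}{49} = -2 ⇒ A = - \frac{108}{49}.
So s(n) = - \frac{108 \left(-6\right)^{n}}{49} - \frac{3 n}{7} + \frac{10}{49}.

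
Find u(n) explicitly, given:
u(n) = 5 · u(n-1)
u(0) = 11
Pure geometric recurrence with ratio 5.
By induction u(n) = u(0) · (5)^n = 11 \cdot 5^{n}.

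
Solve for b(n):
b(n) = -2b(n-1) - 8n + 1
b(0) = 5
First-order linear with linear forcing.
Homogeneous solution: b_h(n) = A·(-2)^n.
Try particular b_p(n) = pn + q. Substituting:
  pn + q = -2(p(n-1) + q) - 8n + 1.
Matching the n-coefficient: p = -2p - 8 ⇒ p = - \frac{8}{3}.
Matching constants: q = 2p - 2q + 1 ⇒ q = - \frac{13}{9}.
General: b(n) = A·(-2)^n - \frac{8 n}{3} - \frac{13}{9}.
Apply b(0) = 5: A - \frac{13}{9} = 5 ⇒ A = \frac{58}{9}.
So b(n) = \frac{58 \left(-2\right)^{n}}{9} - \frac{8 n}{3} - \frac{13}{9}.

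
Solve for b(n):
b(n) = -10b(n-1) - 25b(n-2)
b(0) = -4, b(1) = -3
Characteristic equation: x² + 10x + 25 = 0, which is (x - (-5))².
Repeated root r = -5.
General solution: b(n) = (A + Bn)·(-5)^n.
From b(0) = -4: A = -4.
From b(1) = -3: (A + B)·(-5) = -3 ⇒ B = \frac{23}{5}.
So b(n) = \left(\frac{23 n}{5} - 4\right) \cdot (-5)^n.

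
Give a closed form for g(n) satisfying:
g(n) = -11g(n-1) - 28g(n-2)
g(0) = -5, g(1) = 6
Characteristic equation: x² + 11x + 28 = 0, which factors as (x - (-7))(x - (-4)) = 0.
Roots r₁ = -7, r₂ = -4 (distinct).
General solution: g(n) = A·(-7)^n + B·(-4)^n.
From g(0) = -5: A + B = -5.
From g(1) = 6: -7A - 4B = 6.
Solving: A = \frac{14}{3}, B = - \frac{29}{3}.
So g(n) = - \frac{29 \left(-4\right)^{n}}{3} + \frac{14 \left(-7\right)^{n}}{3}.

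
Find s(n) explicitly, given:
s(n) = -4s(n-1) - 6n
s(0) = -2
First-order linear with linear forcing.
Homogeneous solution: s_h(n) = A·(-4)^n.
Try particular s_p(n) = pn + q. Substituting:
  pn + q = -4(p(n-1) + q) - 6n.
Matching the n-coefficient: p = -4p - 6 ⇒ p = - \frac{6}{5}.
Matching constants: q = 4p - 4q ⇒ q = - \frac{24}{25}.
General: s(n) = A·(-4)^n - \frac{6 n}{5} - \frac{24}{25}.
Apply s(0) = -2: A - \frac{24}{25} = -2 ⇒ A = - \frac{26}{25}.
So s(n) = - \frac{26 \left(-4\right)^{n}}{25} - \frac{6 n}{5} - \frac{24}{25}.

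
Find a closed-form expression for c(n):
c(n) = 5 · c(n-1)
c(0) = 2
Pure geometric recurrence with ratio 5.
By induction c(n) = c(0) · (5)^n = 2 \cdot 5^{n}.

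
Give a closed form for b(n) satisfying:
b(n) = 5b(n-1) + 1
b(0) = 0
First-order linear non-homogeneous.
Homogeneous solution: b_h(n) = A·(5)^n.
Try constant particular solution b_p = K: K = 5K + 1 ⇒ K = - \frac{1}{4}.
General: b(n) = A·(5)^n - \frac{1}{4}.
Apply b(0) = 0: A - \frac{1}{4} = 0 ⇒ A = \frac{1}{4}.
So b(n) = \frac{5^{n}}{4} - \frac{1}{4}.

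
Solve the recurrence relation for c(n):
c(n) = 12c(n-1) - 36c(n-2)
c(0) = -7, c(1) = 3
Characteristic equation: x² - 12x + 36 = 0, which is (x - (6))².
Repeated root r = 6.
General solution: c(n) = (A + Bn)·(6)^n.
From c(0) = -7: A = -7.
From c(1) = 3: (A + B)·(6) = 3 ⇒ B = \frac{15}{2}.
So c(n) = \left(\frac{15 n}{2} - 7\right) \cdot (6)^n.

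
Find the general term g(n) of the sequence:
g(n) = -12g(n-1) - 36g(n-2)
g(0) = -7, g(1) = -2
Characteristic equation: x² + 12x + 36 = 0, which is (x - (-6))².
Repeated root r = -6.
General solution: g(n) = (A + Bn)·(-6)^n.
From g(0) = -7: A = -7.
From g(1) = -2: (A + B)·(-6) = -2 ⇒ B = \frac{22}{3}.
So g(n) = \left(\frac{22 n}{3} - 7\right) \cdot (-6)^n.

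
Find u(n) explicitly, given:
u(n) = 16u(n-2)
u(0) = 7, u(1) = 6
Characteristic equation: x² - 16 = 0, which factors as (x - (-4))(x - (4)) = 0.
Roots r₁ = -4, r₂ = 4 (distinct).
General solution: u(n) = A·(-4)^n + B·(4)^n.
From u(0) = 7: A + B = 7.
From u(1) = 6: -4A + 4B = 6.
Solving: A = \frac{11}{4}, B = \frac{17}{4}.
So u(n) = \frac{11 \left(-4\right)^{n}}{4} + \frac{17 \cdot 4^{n}}{4}.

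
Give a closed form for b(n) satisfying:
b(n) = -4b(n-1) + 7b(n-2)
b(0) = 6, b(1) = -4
Characteristic equation: x² + 4x - 7 = 0.
Discriminant Δ = (-4)² + 4·(7) = 44.
Roots r₁,₂ = (-4 ± √44)/2, so r₁ = -2 + \sqrt{11}, r₂ = - \sqrt{11} - 2.
General solution: b(n) = A·r₁^n + B·r₂^n.
From the initial conditions, A + B = 6 and r₁A + r₂B = -4.
Since r₁ - r₂ = √44: A = (-4 - (6)r₂)/√44 = \frac{4 \sqrt{11}}{11} + 3, and B = 6 - A = 3 - \frac{4 \sqrt{11}}{11}.
So b(n) = \left(\frac{4 \sqrt{11}}{11} + 3\right)\left(-2 + \sqrt{11}\right)^n + \left(3 - \frac{4 \sqrt{11}}{11}\right)\left(- \sqrt{11} - 2\right)^n.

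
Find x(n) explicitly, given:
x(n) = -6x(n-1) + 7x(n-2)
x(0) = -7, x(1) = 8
Characteristic equation: x² + 6x - 7 = 0, which factors as (x - (-7))(x - (1)) = 0.
Roots r₁ = -7, r₂ = 1 (distinct).
General solution: x(n) = A·(-7)^n + B·(1)^n.
From x(0) = -7: A + B = -7.
From x(1) = 8: -7A + B = 8.
Solving: A = - \frac{15}{8}, B = - \frac{41}{8}.
So x(n) = - \frac{15 \left(-7\right)^{n}}{8} - \frac{41}{8}.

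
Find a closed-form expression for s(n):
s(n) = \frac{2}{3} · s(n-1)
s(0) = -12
Pure geometric recurrence with ratio \frac{2}{3}.
By induction s(n) = s(0) · (\frac{2}{3})^n = - 12 \left(\frac{2}{3}\right)^{n}.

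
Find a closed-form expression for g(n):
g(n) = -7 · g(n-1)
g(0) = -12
Pure geometric recurrence with ratio -7.
By induction g(n) = g(0) · (-7)^n = - 12 \left(-7\right)^{n}.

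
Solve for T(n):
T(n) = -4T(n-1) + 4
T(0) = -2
First-order linear non-homogeneous.
Homogeneous solution: T_h(n) = A·(-4)^n.
Try constant particular solution T_p = K: K = -4K + 4 ⇒ K = \frac{4}{5}.
General: T(n) = A·(-4)^n + \frac{4}{5}.
Apply T(0) = -2: A + \frac{4}{5} = -2 ⇒ A = - \frac{14}{5}.
So T(n) = \frac{4}{5} - \frac{14 \left(-4\right)^{n}}{5}.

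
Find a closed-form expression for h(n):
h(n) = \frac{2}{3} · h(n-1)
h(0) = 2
Pure geometric recurrence with ratio \frac{2}{3}.
By induction h(n) = h(0) · (\frac{2}{3})^n = 2 \left(\frac{2}{3}\right)^{n}.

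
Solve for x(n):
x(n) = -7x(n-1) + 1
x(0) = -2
First-order linear non-homogeneous.
Homogeneous solution: x_h(n) = A·(-7)^n.
Try constant particular solution x_p = K: K = -7K + 1 ⇒ K = \frac{1}{8}.
General: x(n) = A·(-7)^n + \frac{1}{8}.
Apply x(0) = -2: A + \frac{1}{8} = -2 ⇒ A = - \frac{17}{8}.
So x(n) = \frac{1}{8} - \frac{17 \left(-7\right)^{n}}{8}.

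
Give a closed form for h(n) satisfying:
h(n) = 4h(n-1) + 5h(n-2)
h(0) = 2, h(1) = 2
Characteristic equation: x² - 4x - 5 = 0, which factors as (x - (5))(x - (-1)) = 0.
Roots r₁ = 5, r₂ = -1 (distinct).
General solution: h(n) = A·(5)^n + B·(-1)^n.
From h(0) = 2: A + B = 2.
From h(1) = 2: 5A - B = 2.
Solving: A = \frac{2}{3}, B = \frac{4}{3}.
So h(n) = \frac{4 \left(-1\right)^{n}}{3} + \frac{2 \cdot 5^{n}}{3}.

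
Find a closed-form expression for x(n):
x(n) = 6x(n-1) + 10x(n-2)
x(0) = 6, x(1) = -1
Characteristic equation: x² - 6x - 10 = 0.
Discriminant Δ = (6)² + 4·(10) = 76.
Roots r₁,₂ = (6 ± √76)/2, so r₁ = 3 + \sqrt{19}, r₂ = 3 - \sqrt{19}.
General solution: x(n) = A·r₁^n + B·r₂^n.
From the initial conditions, A + B = 6 and r₁A + r₂B = -1.
Since r₁ - r₂ = √76: A = (-1 - (6)r₂)/√76 = 3 - \frac{\sqrt{19}}{2}, and B = 6 - A = \frac{\sqrt{19}}{2} + 3.
So x(n) = \left(3 - \frac{\sqrt{19}}{2}\right)\left(3 + \sqrt{19}\right)^n + \left(\frac{\sqrt{19}}{2} + 3\right)\left(3 - \sqrt{19}\right)^n.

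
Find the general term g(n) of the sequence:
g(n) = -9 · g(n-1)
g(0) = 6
Pure geometric recurrence with ratio -9.
By induction g(n) = g(0) · (-9)^n = 6 \left(-9\right)^{n}.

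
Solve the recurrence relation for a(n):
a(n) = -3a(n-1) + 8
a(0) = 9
First-order linear non-homogeneous.
Homogeneous solution: a_h(n) = A·(-3)^n.
Try constant particular solution a_p = K: K = -3K + 8 ⇒ K = 2.
General: a(n) = A·(-3)^n + 2.
Apply a(0) = 9: A + 2 = 9 ⇒ A = 7.
So a(n) = 7 \left(-3\right)^{n} + 2.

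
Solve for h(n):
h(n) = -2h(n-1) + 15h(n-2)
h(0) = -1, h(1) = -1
Characteristic equation: x² + 2x - 15 = 0, which factors as (x - (-5))(x - (3)) = 0.
Roots r₁ = -5, r₂ = 3 (distinct).
General solution: h(n) = A·(-5)^n + B·(3)^n.
From h(0) = -1: A + B = -1.
From h(1) = -1: -5A + 3B = -1.
Solving: A = - \frac{1}{4}, B = - \frac{3}{4}.
So h(n) = - \frac{\left(-5\right)^{n}}{4} - \frac{3 \cdot 3^{n}}{4}.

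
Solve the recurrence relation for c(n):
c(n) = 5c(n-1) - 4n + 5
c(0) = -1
First-order linear with linear forcing.
Homogeneous solution: c_h(n) = A·(5)^n.
Try particular c_p(n) = pn + q. Substituting:
  pn + q = 5(p(n-1) + q) - 4n + 5.
Matching the n-coefficient: p = 5p - 4 ⇒ p = 1.
Matching constants: q = -5p + 5q + 5 ⇒ q = 0.
General: c(n) = A·(5)^n + n + 0.
Apply c(0) = -1: A + 0 = -1 ⇒ A = -1.
So c(n) = - 5^{n} + n.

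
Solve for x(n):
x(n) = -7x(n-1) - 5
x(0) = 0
First-order linear non-homogeneous.
Homogeneous solution: x_h(n) = A·(-7)^n.
Try constant particular solution x_p = K: K = -7K - 5 ⇒ K = - \frac{5}{8}.
General: x(n) = A·(-7)^n - \frac{5}{8}.
Apply x(0) = 0: A - \frac{5}{8} = 0 ⇒ A = \frac{5}{8}.
So x(n) = \frac{5 \left(-7\right)^{n}}{8} - \frac{5}{8}.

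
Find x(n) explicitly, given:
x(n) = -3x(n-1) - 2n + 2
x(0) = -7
First-order linear with linear forcing.
Homogeneous solution: x_h(n) = A·(-3)^n.
Try particular x_p(n) = pn + q. Substituting:
  pn + q = -3(p(n-1) + q) - 2n + 2.
Matching the n-coefficient: p = -3p - 2 ⇒ p = - \frac{1}{2}.
Matching constants: q = 3p - 3q + 2 ⇒ q = \frac{1}{8}.
General: x(n) = A·(-3)^n - \frac{n}{2} + \frac{1}{8}.
Apply x(0) = -7: A + \frac{1}{8} = -7 ⇒ A = - \frac{57}{8}.
So x(n) = - \frac{57 \left(-3\right)^{n}}{8} - \frac{n}{2} + \frac{1}{8}.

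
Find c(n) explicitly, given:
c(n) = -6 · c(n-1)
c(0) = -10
Pure geometric recurrence with ratio -6.
By induction c(n) = c(0) · (-6)^n = - 10 \left(-6\right)^{n}.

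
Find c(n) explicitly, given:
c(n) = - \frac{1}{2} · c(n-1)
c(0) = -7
Pure geometric recurrence with ratio - \frac{1}{2}.
By induction c(n) = c(0) · (- \frac{1}{2})^n = - 7 \left(- \frac{1}{2}\right)^{n}.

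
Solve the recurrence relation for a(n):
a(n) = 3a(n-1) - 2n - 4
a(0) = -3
First-order linear with linear forcing.
Homogeneous solution: a_h(n) = A·(3)^n.
Try particular a_p(n) = pn + q. Substituting:
  pn + q = 3(p(n-1) + q) - 2n - 4.
Matching the n-coefficient: p = 3p - 2 ⇒ p = 1.
Matching constants: q = -3p + 3q - 4 ⇒ q = \frac{7}{2}.
General: a(n) = A·(3)^n + n + \frac{7}{2}.
Apply a(0) = -3: A + \frac{7}{2} = -3 ⇒ A = - \frac{13}{2}.
So a(n) = - \frac{13 \cdot 3^{n}}{2} + n + \frac{7}{2}.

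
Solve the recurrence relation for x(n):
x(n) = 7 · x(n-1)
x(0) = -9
Pure geometric recurrence with ratio 7.
By induction x(n) = x(0) · (7)^n = - 9 \cdot 7^{n}.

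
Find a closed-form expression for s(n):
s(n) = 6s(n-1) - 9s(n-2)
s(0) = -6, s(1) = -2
Characteristic equation: x² - 6x + 9 = 0, which is (x - (3))².
Repeated root r = 3.
General solution: s(n) = (A + Bn)·(3)^n.
From s(0) = -6: A = -6.
From s(1) = -2: (A + B)·(3) = -2 ⇒ B = \frac{16}{3}.
So s(n) = \left(\frac{16 n}{3} - 6\right) \cdot (3)^n.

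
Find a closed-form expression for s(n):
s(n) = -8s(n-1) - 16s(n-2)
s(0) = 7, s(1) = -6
Characteristic equation: x² + 8x + 16 = 0, which is (x - (-4))².
Repeated root r = -4.
General solution: s(n) = (A + Bn)·(-4)^n.
From s(0) = 7: A = 7.
From s(1) = -6: (A + B)·(-4) = -6 ⇒ B = - \frac{11}{2}.
So s(n) = \left(7 - \frac{11 n}{2}\right) \cdot (-4)^n.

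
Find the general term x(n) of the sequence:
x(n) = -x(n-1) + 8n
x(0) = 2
First-order linear with linear forcing.
Homogeneous solution: x_h(n) = A·(-1)^n.
Try particular x_p(n) = pn + q. Substituting:
  pn + q = -(p(n-1) + q) + 8n.
Matching the n-coefficient: p = -p + 8 ⇒ p = 4.
Matching constants: q = p - q ⇒ q = 2.
General: x(n) = A·(-1)^n + 4 n + 2.
Apply x(0) = 2: A + 2 = 2 ⇒ A = 0.
So x(n) = 4 n + 2.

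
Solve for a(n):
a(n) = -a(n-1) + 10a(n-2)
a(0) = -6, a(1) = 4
Characteristic equation: x² + x - 10 = 0.
Discriminant Δ = (-1)² + 4·(10) = 41.
Roots r₁,₂ = (-1 ± √41)/2, so r₁ = - \frac{1}{2} + \frac{\sqrt{41}}{2}, r₂ = - \frac{\sqrt{41}}{2} - \frac{1}{2}.
General solution: a(n) = A·r₁^n + B·r₂^n.
From the initial conditions, A + B = -6 and r₁A + r₂B = 4.
Since r₁ - r₂ = √41: A = (4 - (-6)r₂)/√41 = -3 + \frac{\sqrt{41}}{41}, and B = -6 - A = -3 - \frac{\sqrt{41}}{41}.
So a(n) = \left(-3 + \frac{\sqrt{41}}{41}\right)\left(- \frac{1}{2} + \frac{\sqrt{41}}{2}\right)^n + \left(-3 - \frac{\sqrt{41}}{41}\right)\left(- \frac{\sqrt{41}}{2} - \frac{1}{2}\right)^n.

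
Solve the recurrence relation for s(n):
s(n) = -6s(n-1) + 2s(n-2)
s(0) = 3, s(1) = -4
Characteristic equation: x² + 6x - 2 = 0.
Discriminant Δ = (-6)² + 4·(2) = 44.
Roots r₁,₂ = (-6 ± √44)/2, so r₁ = -3 + \sqrt{11}, r₂ = - \sqrt{11} - 3.
General solution: s(n) = A·r₁^n + B·r₂^n.
From the initial conditions, A + B = 3 and r₁A + r₂B = -4.
Since r₁ - r₂ = √44: A = (-4 - (3)r₂)/√44 = \frac{5 \sqrt{11}}{22} + \frac{3}{2}, and B = 3 - A = \frac{3}{2} - \frac{5 \sqrt{11}}{22}.
So s(n) = \left(\frac{5 \sqrt{11}}{22} + \frac{3}{2}\right)\left(-3 + \sqrt{11}\right)^n + \left(\frac{3}{2} - \frac{5 \sqrt{11}}{22}\right)\left(- \sqrt{11} - 3\right)^n.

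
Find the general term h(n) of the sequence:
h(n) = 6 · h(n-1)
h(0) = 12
Pure geometric recurrence with ratio 6.
By induction h(n) = h(0) · (6)^n = 12 \cdot 6^{n}.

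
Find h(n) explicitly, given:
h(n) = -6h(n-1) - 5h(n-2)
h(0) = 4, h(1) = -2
Characteristic equation: x² + 6x + 5 = 0, which factors as (x - (-1))(x - (-5)) = 0.
Roots r₁ = -1, r₂ = -5 (distinct).
General solution: h(n) = A·(-1)^n + B·(-5)^n.
From h(0) = 4: A + B = 4.
From h(1) = -2: -A - 5B = -2.
Solving: A = \frac{9}{2}, B = - \frac{1}{2}.
So h(n) = \frac{9 \left(-1\right)^{n}}{2} - \frac{\left(-5\right)^{n}}{2}.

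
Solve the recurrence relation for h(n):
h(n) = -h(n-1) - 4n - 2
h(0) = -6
First-order linear with linear forcing.
Homogeneous solution: h_h(n) = A·(-1)^n.
Try particular h_p(n) = pn + q. Substituting:
  pn + q = -(p(n-1) + q) - 4n - 2.
Matching the n-coefficient: p = -p - 4 ⇒ p = -2.
Matching constants: q = p - q - 2 ⇒ q = -2.
General: h(n) = A·(-1)^n - 2 n - 2.
Apply h(0) = -6: A - 2 = -6 ⇒ A = -4.
So h(n) = - 4 \left(-1\right)^{n} - 2 n - 2.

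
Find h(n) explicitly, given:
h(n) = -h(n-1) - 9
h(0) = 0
First-order linear non-homogeneous.
Homogeneous solution: h_h(n) = A·(-1)^n.
Try constant particular solution h_p = K: K = -K - 9 ⇒ K = - \frac{9}{2}.
General: h(n) = A·(-1)^n - \frac{9}{2}.
Apply h(0) = 0: A - \frac{9}{2} = 0 ⇒ A = \frac{9}{2}.
So h(n) = \frac{9 \left(-1\right)^{n}}{2} - \frac{9}{2}.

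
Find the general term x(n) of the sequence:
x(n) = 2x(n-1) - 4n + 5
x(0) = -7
First-order linear with linear forcing.
Homogeneous solution: x_h(n) = A·(2)^n.
Try particular x_p(n) = pn + q. Substituting:
  pn + q = 2(p(n-1) + q) - 4n + 5.
Matching the n-coefficient: p = 2p - 4 ⇒ p = 4.
Matching constants: q = -2p + 2q + 5 ⇒ q = 3.
General: x(n) = A·(2)^n + 4 n + 3.
Apply x(0) = -7: A + 3 = -7 ⇒ A = -10.
So x(n) = - 10 \cdot 2^{n} + 4 n + 3.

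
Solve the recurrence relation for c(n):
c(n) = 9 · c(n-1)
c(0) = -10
Pure geometric recurrence with ratio 9.
By induction c(n) = c(0) · (9)^n = - 10 \cdot 9^{n}.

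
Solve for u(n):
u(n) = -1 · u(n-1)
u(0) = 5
Pure geometric recurrence with ratio -1.
By induction u(n) = u(0) · (-1)^n = 5 \left(-1\right)^{n}.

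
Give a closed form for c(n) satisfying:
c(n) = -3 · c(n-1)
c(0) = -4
Pure geometric recurrence with ratio -3.
By induction c(n) = c(0) · (-3)^n = - 4 \left(-3\right)^{n}.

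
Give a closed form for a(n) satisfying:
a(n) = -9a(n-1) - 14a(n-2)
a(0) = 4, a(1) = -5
Characteristic equation: x² + 9x + 14 = 0, which factors as (x - (-7))(x - (-2)) = 0.
Roots r₁ = -7, r₂ = -2 (distinct).
General solution: a(n) = A·(-7)^n + B·(-2)^n.
From a(0) = 4: A + B = 4.
From a(1) = -5: -7A - 2B = -5.
Solving: A = - \frac{3}{5}, B = \frac{23}{5}.
So a(n) = \frac{23 \left(-2\right)^{n}}{5} - \frac{3 \left(-7\right)^{n}}{5}.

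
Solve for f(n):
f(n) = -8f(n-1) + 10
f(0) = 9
First-order linear non-homogeneous.
Homogeneous solution: f_h(n) = A·(-8)^n.
Try constant particular solution f_p = K: K = -8K + 10 ⇒ K = \frac{10}{9}.
General: f(n) = A·(-8)^n + \frac{10}{9}.
Apply f(0) = 9: A + \frac{10}{9} = 9 ⇒ A = \frac{71}{9}.
So f(n) = \frac{71 \left(-8\right)^{n}}{9} + \frac{10}{9}.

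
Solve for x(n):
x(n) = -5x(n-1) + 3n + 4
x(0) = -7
First-order linear with linear forcing.
Homogeneous solution: x_h(n) = A·(-5)^n.
Try particular x_p(n) = pn + q. Substituting:
  pn + q = -5(p(n-1) + q) + 3n + 4.
Matching the n-coefficient: p = -5p + 3 ⇒ p = \frac{1}{2}.
Matching constants: q = 5p - 5q + 4 ⇒ q = \frac{13}{12}.
General: x(n) = A·(-5)^n + \frac{n}{2} + \frac{13}{12}.
Apply x(0) = -7: A + \frac{13}{12} = -7 ⇒ A = - \frac{97}{12}.
So x(n) = - \frac{97 \left(-5\right)^{n}}{12} + \frac{n}{2} + \frac{13}{12}.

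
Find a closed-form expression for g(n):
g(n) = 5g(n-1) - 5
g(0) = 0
First-order linear non-homogeneous.
Homogeneous solution: g_h(n) = A·(5)^n.
Try constant particular solution g_p = K: K = 5K - 5 ⇒ K = \frac{5}{4}.
General: g(n) = A·(5)^n + \frac{5}{4}.
Apply g(0) = 0: A + \frac{5}{4} = 0 ⇒ A = - \frac{5}{4}.
So g(n) = \frac{5}{4} - \frac{5 \cdot 5^{n}}{4}.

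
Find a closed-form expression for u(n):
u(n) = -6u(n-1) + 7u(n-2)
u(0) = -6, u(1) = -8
Characteristic equation: x² + 6x - 7 = 0, which factors as (x - (-7))(x - (1)) = 0.
Roots r₁ = -7, r₂ = 1 (distinct).
General solution: u(n) = A·(-7)^n + B·(1)^n.
From u(0) = -6: A + B = -6.
From u(1) = -8: -7A + B = -8.
Solving: A = \frac{1}{4}, B = - \frac{25}{4}.
So u(n) = \frac{\left(-7\right)^{n}}{4} - \frac{25}{4}.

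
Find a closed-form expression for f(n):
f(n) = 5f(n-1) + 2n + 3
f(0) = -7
First-order linear with linear forcing.
Homogeneous solution: f_h(n) = A·(5)^n.
Try particular f_p(n) = pn + q. Substituting:
  pn + q = 5(p(n-1) + q) + 2n + 3.
Matching the n-coefficient: p = 5p + 2 ⇒ p = - \frac{1}{2}.
Matching constants: q = -5p + 5q + 3 ⇒ q = - \frac{11}{8}.
General: f(n) = A·(5)^n - \frac{n}{2} - \frac{11}{8}.
Apply f(0) = -7: A - \frac{11}{8} = -7 ⇒ A = - \frac{45}{8}.
So f(n) = - \frac{45 \cdot 5^{n}}{8} - \frac{n}{2} - \frac{11}{8}.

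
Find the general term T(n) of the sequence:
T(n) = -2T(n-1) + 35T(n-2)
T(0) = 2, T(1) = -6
Characteristic equation: x² + 2x - 35 = 0, which factors as (x - (5))(x - (-7)) = 0.
Roots r₁ = 5, r₂ = -7 (distinct).
General solution: T(n) = A·(5)^n + B·(-7)^n.
From T(0) = 2: A + B = 2.
From T(1) = -6: 5A - 7B = -6.
Solving: A = \frac{2}{3}, B = \frac{4}{3}.
So T(n) = \frac{4 \left(-7\right)^{n}}{3} + \frac{2 \cdot 5^{n}}{3}.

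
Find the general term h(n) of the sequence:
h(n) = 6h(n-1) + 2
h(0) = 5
First-order linear non-homogeneous.
Homogeneous solution: h_h(n) = A·(6)^n.
Try constant particular solution h_p = K: K = 6K + 2 ⇒ K = - \frac{2}{5}.
General: h(n) = A·(6)^n - \frac{2}{5}.
Apply h(0) = 5: A - \frac{2}{5} = 5 ⇒ A = \frac{27}{5}.
So h(n) = \frac{27 \cdot 6^{n}}{5} - \frac{2}{5}.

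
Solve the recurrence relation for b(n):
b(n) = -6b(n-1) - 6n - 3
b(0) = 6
First-order linear with linear forcing.
Homogeneous solution: b_h(n) = A·(-6)^n.
Try particular b_p(n) = pn + q. Substituting:
  pn + q = -6(p(n-1) + q) - 6n - 3.
Matching the n-coefficient: p = -6p - 6 ⇒ p = - \frac{6}{7}.
Matching constants: q = 6p - 6q - 3 ⇒ q = - \frac{57}{49}.
General: b(n) = A·(-6)^n - \frac{6 n}{7} - \frac{57}{49}.
Apply b(0) = 6: A - \frac{57}{49} = 6 ⇒ A = \frac{351}{49}.
So b(n) = \frac{351 \left(-6\right)^{n}}{49} - \frac{6 n}{7} - \frac{57}{49}.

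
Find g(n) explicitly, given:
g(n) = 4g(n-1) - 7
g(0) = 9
First-order linear non-homogeneous.
Homogeneous solution: g_h(n) = A·(4)^n.
Try constant particular solution g_p = K: K = 4K - 7 ⇒ K = \frac{7}{3}.
General: g(n) = A·(4)^n + \frac{7}{3}.
Apply g(0) = 9: A + \frac{7}{3} = 9 ⇒ A = \frac{20}{3}.
So g(n) = \frac{20 \cdot 4^{n}}{3} + \frac{7}{3}.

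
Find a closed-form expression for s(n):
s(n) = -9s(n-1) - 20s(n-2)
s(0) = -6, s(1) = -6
Characteristic equation: x² + 9x + 20 = 0, which factors as (x - (-5))(x - (-4)) = 0.
Roots r₁ = -5, r₂ = -4 (distinct).
General solution: s(n) = A·(-5)^n + B·(-4)^n.
From s(0) = -6: A + B = -6.
From s(1) = -6: -5A - 4B = -6.
Solving: A = 30, B = -36.
So s(n) = - 36 \left(-4\right)^{n} + 30 \left(-5\right)^{n}.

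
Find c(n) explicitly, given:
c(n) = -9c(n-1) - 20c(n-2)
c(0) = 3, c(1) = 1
Characteristic equation: x² + 9x + 20 = 0, which factors as (x - (-5))(x - (-4)) = 0.
Roots r₁ = -5, r₂ = -4 (distinct).
General solution: c(n) = A·(-5)^n + B·(-4)^n.
From c(0) = 3: A + B = 3.
From c(1) = 1: -5A - 4B = 1.
Solving: A = -13, B = 16.
So c(n) = 16 \left(-4\right)^{n} - 13 \left(-5\right)^{n}.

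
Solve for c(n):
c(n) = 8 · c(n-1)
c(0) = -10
Pure geometric recurrence with ratio 8.
By induction c(n) = c(0) · (8)^n = - 10 \cdot 8^{n}.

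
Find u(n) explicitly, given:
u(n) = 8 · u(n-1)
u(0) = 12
Pure geometric recurrence with ratio 8.
By induction u(n) = u(0) · (8)^n = 12 \cdot 8^{n}.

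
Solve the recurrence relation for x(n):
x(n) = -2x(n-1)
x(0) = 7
This is a homogeneous first-order recurrence with ratio -2.
By induction x(n) = x(0) · (-2)^n = 7 \left(-2\right)^{n}.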